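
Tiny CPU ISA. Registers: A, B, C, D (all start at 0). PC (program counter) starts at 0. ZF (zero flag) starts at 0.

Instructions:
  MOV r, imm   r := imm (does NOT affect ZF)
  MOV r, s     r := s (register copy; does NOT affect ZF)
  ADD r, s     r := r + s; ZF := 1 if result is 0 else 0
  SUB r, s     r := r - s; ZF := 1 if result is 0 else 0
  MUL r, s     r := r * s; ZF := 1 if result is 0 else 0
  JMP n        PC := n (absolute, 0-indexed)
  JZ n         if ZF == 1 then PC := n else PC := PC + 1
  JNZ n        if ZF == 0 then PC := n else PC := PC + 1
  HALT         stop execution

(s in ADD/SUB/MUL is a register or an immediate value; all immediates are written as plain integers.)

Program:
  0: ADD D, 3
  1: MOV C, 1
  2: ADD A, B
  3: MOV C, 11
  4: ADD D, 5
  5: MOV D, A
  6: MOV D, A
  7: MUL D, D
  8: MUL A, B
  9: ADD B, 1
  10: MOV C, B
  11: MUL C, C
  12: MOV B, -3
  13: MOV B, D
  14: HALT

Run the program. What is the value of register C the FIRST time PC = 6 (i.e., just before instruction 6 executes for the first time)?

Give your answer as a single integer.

Step 1: PC=0 exec 'ADD D, 3'. After: A=0 B=0 C=0 D=3 ZF=0 PC=1
Step 2: PC=1 exec 'MOV C, 1'. After: A=0 B=0 C=1 D=3 ZF=0 PC=2
Step 3: PC=2 exec 'ADD A, B'. After: A=0 B=0 C=1 D=3 ZF=1 PC=3
Step 4: PC=3 exec 'MOV C, 11'. After: A=0 B=0 C=11 D=3 ZF=1 PC=4
Step 5: PC=4 exec 'ADD D, 5'. After: A=0 B=0 C=11 D=8 ZF=0 PC=5
Step 6: PC=5 exec 'MOV D, A'. After: A=0 B=0 C=11 D=0 ZF=0 PC=6
First time PC=6: C=11

11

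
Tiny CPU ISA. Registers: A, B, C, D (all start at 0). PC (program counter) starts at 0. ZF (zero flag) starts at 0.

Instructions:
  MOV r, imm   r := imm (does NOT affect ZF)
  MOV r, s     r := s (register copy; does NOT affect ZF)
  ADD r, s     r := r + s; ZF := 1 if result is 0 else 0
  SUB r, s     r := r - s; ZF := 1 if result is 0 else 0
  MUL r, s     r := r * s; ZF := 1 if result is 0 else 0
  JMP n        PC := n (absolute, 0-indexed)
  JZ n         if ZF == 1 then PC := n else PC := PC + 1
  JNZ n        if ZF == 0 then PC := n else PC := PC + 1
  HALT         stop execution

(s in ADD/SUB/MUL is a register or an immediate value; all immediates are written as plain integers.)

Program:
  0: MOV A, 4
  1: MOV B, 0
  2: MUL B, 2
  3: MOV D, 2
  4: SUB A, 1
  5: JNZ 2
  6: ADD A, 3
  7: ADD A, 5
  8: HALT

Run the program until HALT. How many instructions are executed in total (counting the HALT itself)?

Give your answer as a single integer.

Step 1: PC=0 exec 'MOV A, 4'. After: A=4 B=0 C=0 D=0 ZF=0 PC=1
Step 2: PC=1 exec 'MOV B, 0'. After: A=4 B=0 C=0 D=0 ZF=0 PC=2
Step 3: PC=2 exec 'MUL B, 2'. After: A=4 B=0 C=0 D=0 ZF=1 PC=3
Step 4: PC=3 exec 'MOV D, 2'. After: A=4 B=0 C=0 D=2 ZF=1 PC=4
Step 5: PC=4 exec 'SUB A, 1'. After: A=3 B=0 C=0 D=2 ZF=0 PC=5
Step 6: PC=5 exec 'JNZ 2'. After: A=3 B=0 C=0 D=2 ZF=0 PC=2
Step 7: PC=2 exec 'MUL B, 2'. After: A=3 B=0 C=0 D=2 ZF=1 PC=3
Step 8: PC=3 exec 'MOV D, 2'. After: A=3 B=0 C=0 D=2 ZF=1 PC=4
Step 9: PC=4 exec 'SUB A, 1'. After: A=2 B=0 C=0 D=2 ZF=0 PC=5
Step 10: PC=5 exec 'JNZ 2'. After: A=2 B=0 C=0 D=2 ZF=0 PC=2
Step 11: PC=2 exec 'MUL B, 2'. After: A=2 B=0 C=0 D=2 ZF=1 PC=3
Step 12: PC=3 exec 'MOV D, 2'. After: A=2 B=0 C=0 D=2 ZF=1 PC=4
Step 13: PC=4 exec 'SUB A, 1'. After: A=1 B=0 C=0 D=2 ZF=0 PC=5
Step 14: PC=5 exec 'JNZ 2'. After: A=1 B=0 C=0 D=2 ZF=0 PC=2
Step 15: PC=2 exec 'MUL B, 2'. After: A=1 B=0 C=0 D=2 ZF=1 PC=3
Step 16: PC=3 exec 'MOV D, 2'. After: A=1 B=0 C=0 D=2 ZF=1 PC=4
Step 17: PC=4 exec 'SUB A, 1'. After: A=0 B=0 C=0 D=2 ZF=1 PC=5
Step 18: PC=5 exec 'JNZ 2'. After: A=0 B=0 C=0 D=2 ZF=1 PC=6
Step 19: PC=6 exec 'ADD A, 3'. After: A=3 B=0 C=0 D=2 ZF=0 PC=7
Step 20: PC=7 exec 'ADD A, 5'. After: A=8 B=0 C=0 D=2 ZF=0 PC=8
Step 21: PC=8 exec 'HALT'. After: A=8 B=0 C=0 D=2 ZF=0 PC=8 HALTED
Total instructions executed: 21

Answer: 21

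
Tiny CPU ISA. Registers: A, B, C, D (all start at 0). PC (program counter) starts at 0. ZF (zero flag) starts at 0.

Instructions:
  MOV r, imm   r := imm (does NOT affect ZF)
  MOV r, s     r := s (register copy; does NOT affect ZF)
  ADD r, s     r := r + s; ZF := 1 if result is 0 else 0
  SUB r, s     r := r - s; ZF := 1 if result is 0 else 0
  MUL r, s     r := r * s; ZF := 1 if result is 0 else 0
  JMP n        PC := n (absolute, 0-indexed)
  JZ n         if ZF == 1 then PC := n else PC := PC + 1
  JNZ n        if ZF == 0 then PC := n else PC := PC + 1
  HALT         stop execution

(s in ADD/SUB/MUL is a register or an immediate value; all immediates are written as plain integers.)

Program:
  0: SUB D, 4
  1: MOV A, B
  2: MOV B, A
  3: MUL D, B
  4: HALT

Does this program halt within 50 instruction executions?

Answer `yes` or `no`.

Answer: yes

Derivation:
Step 1: PC=0 exec 'SUB D, 4'. After: A=0 B=0 C=0 D=-4 ZF=0 PC=1
Step 2: PC=1 exec 'MOV A, B'. After: A=0 B=0 C=0 D=-4 ZF=0 PC=2
Step 3: PC=2 exec 'MOV B, A'. After: A=0 B=0 C=0 D=-4 ZF=0 PC=3
Step 4: PC=3 exec 'MUL D, B'. After: A=0 B=0 C=0 D=0 ZF=1 PC=4
Step 5: PC=4 exec 'HALT'. After: A=0 B=0 C=0 D=0 ZF=1 PC=4 HALTED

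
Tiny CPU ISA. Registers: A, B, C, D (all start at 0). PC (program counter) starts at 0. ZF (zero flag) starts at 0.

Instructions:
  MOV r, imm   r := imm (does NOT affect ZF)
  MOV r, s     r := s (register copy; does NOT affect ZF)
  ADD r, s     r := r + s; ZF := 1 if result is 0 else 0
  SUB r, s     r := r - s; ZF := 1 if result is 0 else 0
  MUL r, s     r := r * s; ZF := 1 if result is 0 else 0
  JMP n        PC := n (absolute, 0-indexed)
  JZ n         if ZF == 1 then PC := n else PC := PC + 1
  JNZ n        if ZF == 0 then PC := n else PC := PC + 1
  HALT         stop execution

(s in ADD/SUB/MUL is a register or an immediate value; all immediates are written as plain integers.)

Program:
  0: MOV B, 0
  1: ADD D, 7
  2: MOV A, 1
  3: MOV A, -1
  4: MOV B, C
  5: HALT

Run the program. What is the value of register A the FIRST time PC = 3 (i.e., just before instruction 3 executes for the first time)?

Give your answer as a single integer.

Step 1: PC=0 exec 'MOV B, 0'. After: A=0 B=0 C=0 D=0 ZF=0 PC=1
Step 2: PC=1 exec 'ADD D, 7'. After: A=0 B=0 C=0 D=7 ZF=0 PC=2
Step 3: PC=2 exec 'MOV A, 1'. After: A=1 B=0 C=0 D=7 ZF=0 PC=3
First time PC=3: A=1

1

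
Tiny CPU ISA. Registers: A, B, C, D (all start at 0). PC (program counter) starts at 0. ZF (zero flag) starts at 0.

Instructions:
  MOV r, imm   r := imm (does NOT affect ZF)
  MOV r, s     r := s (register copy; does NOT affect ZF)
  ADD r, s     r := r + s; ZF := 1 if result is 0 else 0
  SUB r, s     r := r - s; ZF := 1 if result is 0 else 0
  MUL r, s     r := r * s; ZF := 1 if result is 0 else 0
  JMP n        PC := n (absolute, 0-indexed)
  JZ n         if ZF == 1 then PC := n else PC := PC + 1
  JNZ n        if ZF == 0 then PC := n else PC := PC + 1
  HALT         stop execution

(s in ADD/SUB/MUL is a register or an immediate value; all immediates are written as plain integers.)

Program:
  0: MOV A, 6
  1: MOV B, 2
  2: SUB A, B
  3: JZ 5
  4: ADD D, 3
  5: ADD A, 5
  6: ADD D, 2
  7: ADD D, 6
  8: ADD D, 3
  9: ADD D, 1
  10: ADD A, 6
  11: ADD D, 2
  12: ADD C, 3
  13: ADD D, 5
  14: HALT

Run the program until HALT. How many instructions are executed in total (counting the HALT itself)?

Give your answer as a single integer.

Answer: 15

Derivation:
Step 1: PC=0 exec 'MOV A, 6'. After: A=6 B=0 C=0 D=0 ZF=0 PC=1
Step 2: PC=1 exec 'MOV B, 2'. After: A=6 B=2 C=0 D=0 ZF=0 PC=2
Step 3: PC=2 exec 'SUB A, B'. After: A=4 B=2 C=0 D=0 ZF=0 PC=3
Step 4: PC=3 exec 'JZ 5'. After: A=4 B=2 C=0 D=0 ZF=0 PC=4
Step 5: PC=4 exec 'ADD D, 3'. After: A=4 B=2 C=0 D=3 ZF=0 PC=5
Step 6: PC=5 exec 'ADD A, 5'. After: A=9 B=2 C=0 D=3 ZF=0 PC=6
Step 7: PC=6 exec 'ADD D, 2'. After: A=9 B=2 C=0 D=5 ZF=0 PC=7
Step 8: PC=7 exec 'ADD D, 6'. After: A=9 B=2 C=0 D=11 ZF=0 PC=8
Step 9: PC=8 exec 'ADD D, 3'. After: A=9 B=2 C=0 D=14 ZF=0 PC=9
Step 10: PC=9 exec 'ADD D, 1'. After: A=9 B=2 C=0 D=15 ZF=0 PC=10
Step 11: PC=10 exec 'ADD A, 6'. After: A=15 B=2 C=0 D=15 ZF=0 PC=11
Step 12: PC=11 exec 'ADD D, 2'. After: A=15 B=2 C=0 D=17 ZF=0 PC=12
Step 13: PC=12 exec 'ADD C, 3'. After: A=15 B=2 C=3 D=17 ZF=0 PC=13
Step 14: PC=13 exec 'ADD D, 5'. After: A=15 B=2 C=3 D=22 ZF=0 PC=14
Step 15: PC=14 exec 'HALT'. After: A=15 B=2 C=3 D=22 ZF=0 PC=14 HALTED
Total instructions executed: 15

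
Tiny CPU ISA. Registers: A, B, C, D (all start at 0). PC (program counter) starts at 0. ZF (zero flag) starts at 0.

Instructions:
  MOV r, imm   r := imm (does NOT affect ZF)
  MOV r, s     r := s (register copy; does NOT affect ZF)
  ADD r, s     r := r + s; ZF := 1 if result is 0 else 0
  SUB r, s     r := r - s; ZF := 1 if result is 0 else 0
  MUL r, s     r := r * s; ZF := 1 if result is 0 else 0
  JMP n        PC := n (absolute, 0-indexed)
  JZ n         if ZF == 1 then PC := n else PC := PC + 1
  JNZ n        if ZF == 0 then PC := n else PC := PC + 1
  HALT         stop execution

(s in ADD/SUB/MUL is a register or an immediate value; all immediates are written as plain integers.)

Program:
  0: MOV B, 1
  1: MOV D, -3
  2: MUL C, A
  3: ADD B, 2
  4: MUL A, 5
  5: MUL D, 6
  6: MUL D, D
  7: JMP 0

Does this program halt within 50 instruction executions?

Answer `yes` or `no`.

Step 1: PC=0 exec 'MOV B, 1'. After: A=0 B=1 C=0 D=0 ZF=0 PC=1
Step 2: PC=1 exec 'MOV D, -3'. After: A=0 B=1 C=0 D=-3 ZF=0 PC=2
Step 3: PC=2 exec 'MUL C, A'. After: A=0 B=1 C=0 D=-3 ZF=1 PC=3
Step 4: PC=3 exec 'ADD B, 2'. After: A=0 B=3 C=0 D=-3 ZF=0 PC=4
Step 5: PC=4 exec 'MUL A, 5'. After: A=0 B=3 C=0 D=-3 ZF=1 PC=5
Step 6: PC=5 exec 'MUL D, 6'. After: A=0 B=3 C=0 D=-18 ZF=0 PC=6
Step 7: PC=6 exec 'MUL D, D'. After: A=0 B=3 C=0 D=324 ZF=0 PC=7
Step 8: PC=7 exec 'JMP 0'. After: A=0 B=3 C=0 D=324 ZF=0 PC=0
Step 9: PC=0 exec 'MOV B, 1'. After: A=0 B=1 C=0 D=324 ZF=0 PC=1
Step 10: PC=1 exec 'MOV D, -3'. After: A=0 B=1 C=0 D=-3 ZF=0 PC=2
State after step 10 equals state after step 2: the program is in a cycle of length 8 and will never halt.

Answer: no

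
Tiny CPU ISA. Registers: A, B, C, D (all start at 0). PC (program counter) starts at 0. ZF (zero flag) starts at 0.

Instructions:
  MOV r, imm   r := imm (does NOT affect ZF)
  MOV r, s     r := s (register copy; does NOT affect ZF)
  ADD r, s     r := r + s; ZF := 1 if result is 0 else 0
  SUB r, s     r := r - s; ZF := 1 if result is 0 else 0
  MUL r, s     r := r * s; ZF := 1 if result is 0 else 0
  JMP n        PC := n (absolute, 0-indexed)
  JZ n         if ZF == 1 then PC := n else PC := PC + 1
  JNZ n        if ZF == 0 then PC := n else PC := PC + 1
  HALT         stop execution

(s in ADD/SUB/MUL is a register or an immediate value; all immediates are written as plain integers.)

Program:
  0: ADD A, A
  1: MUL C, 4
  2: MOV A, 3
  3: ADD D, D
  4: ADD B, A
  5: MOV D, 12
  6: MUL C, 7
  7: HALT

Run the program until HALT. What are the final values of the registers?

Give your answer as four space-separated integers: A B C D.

Step 1: PC=0 exec 'ADD A, A'. After: A=0 B=0 C=0 D=0 ZF=1 PC=1
Step 2: PC=1 exec 'MUL C, 4'. After: A=0 B=0 C=0 D=0 ZF=1 PC=2
Step 3: PC=2 exec 'MOV A, 3'. After: A=3 B=0 C=0 D=0 ZF=1 PC=3
Step 4: PC=3 exec 'ADD D, D'. After: A=3 B=0 C=0 D=0 ZF=1 PC=4
Step 5: PC=4 exec 'ADD B, A'. After: A=3 B=3 C=0 D=0 ZF=0 PC=5
Step 6: PC=5 exec 'MOV D, 12'. After: A=3 B=3 C=0 D=12 ZF=0 PC=6
Step 7: PC=6 exec 'MUL C, 7'. After: A=3 B=3 C=0 D=12 ZF=1 PC=7
Step 8: PC=7 exec 'HALT'. After: A=3 B=3 C=0 D=12 ZF=1 PC=7 HALTED

Answer: 3 3 0 12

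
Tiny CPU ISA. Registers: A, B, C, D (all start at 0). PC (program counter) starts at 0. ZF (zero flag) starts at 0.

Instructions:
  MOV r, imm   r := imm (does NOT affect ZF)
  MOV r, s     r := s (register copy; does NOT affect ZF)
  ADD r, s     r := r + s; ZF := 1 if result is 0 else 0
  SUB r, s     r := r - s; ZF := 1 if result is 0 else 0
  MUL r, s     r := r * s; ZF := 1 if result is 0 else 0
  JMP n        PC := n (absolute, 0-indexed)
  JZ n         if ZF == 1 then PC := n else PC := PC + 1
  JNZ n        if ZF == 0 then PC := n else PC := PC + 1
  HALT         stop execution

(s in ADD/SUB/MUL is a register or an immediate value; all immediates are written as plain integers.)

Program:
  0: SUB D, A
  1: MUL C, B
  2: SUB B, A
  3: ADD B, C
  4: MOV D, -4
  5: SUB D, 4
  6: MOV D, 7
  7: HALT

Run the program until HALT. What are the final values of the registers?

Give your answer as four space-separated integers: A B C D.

Answer: 0 0 0 7

Derivation:
Step 1: PC=0 exec 'SUB D, A'. After: A=0 B=0 C=0 D=0 ZF=1 PC=1
Step 2: PC=1 exec 'MUL C, B'. After: A=0 B=0 C=0 D=0 ZF=1 PC=2
Step 3: PC=2 exec 'SUB B, A'. After: A=0 B=0 C=0 D=0 ZF=1 PC=3
Step 4: PC=3 exec 'ADD B, C'. After: A=0 B=0 C=0 D=0 ZF=1 PC=4
Step 5: PC=4 exec 'MOV D, -4'. After: A=0 B=0 C=0 D=-4 ZF=1 PC=5
Step 6: PC=5 exec 'SUB D, 4'. After: A=0 B=0 C=0 D=-8 ZF=0 PC=6
Step 7: PC=6 exec 'MOV D, 7'. After: A=0 B=0 C=0 D=7 ZF=0 PC=7
Step 8: PC=7 exec 'HALT'. After: A=0 B=0 C=0 D=7 ZF=0 PC=7 HALTED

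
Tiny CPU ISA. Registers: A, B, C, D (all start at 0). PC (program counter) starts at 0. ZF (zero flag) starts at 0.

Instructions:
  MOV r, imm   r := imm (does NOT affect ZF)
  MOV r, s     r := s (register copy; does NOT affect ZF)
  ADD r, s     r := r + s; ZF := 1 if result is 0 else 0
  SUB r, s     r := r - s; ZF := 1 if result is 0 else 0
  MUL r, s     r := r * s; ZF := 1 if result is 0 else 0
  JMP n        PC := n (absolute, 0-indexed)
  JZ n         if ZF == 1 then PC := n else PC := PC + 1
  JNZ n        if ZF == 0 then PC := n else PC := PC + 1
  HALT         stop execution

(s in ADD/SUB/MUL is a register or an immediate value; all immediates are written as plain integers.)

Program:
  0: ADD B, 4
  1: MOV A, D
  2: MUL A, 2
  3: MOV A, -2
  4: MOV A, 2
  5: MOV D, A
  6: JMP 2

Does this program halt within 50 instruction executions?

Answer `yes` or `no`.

Answer: no

Derivation:
Step 1: PC=0 exec 'ADD B, 4'. After: A=0 B=4 C=0 D=0 ZF=0 PC=1
Step 2: PC=1 exec 'MOV A, D'. After: A=0 B=4 C=0 D=0 ZF=0 PC=2
Step 3: PC=2 exec 'MUL A, 2'. After: A=0 B=4 C=0 D=0 ZF=1 PC=3
Step 4: PC=3 exec 'MOV A, -2'. After: A=-2 B=4 C=0 D=0 ZF=1 PC=4
Step 5: PC=4 exec 'MOV A, 2'. After: A=2 B=4 C=0 D=0 ZF=1 PC=5
Step 6: PC=5 exec 'MOV D, A'. After: A=2 B=4 C=0 D=2 ZF=1 PC=6
Step 7: PC=6 exec 'JMP 2'. After: A=2 B=4 C=0 D=2 ZF=1 PC=2
Step 8: PC=2 exec 'MUL A, 2'. After: A=4 B=4 C=0 D=2 ZF=0 PC=3
Step 9: PC=3 exec 'MOV A, -2'. After: A=-2 B=4 C=0 D=2 ZF=0 PC=4
Step 10: PC=4 exec 'MOV A, 2'. After: A=2 B=4 C=0 D=2 ZF=0 PC=5
Step 11: PC=5 exec 'MOV D, A'. After: A=2 B=4 C=0 D=2 ZF=0 PC=6
Step 12: PC=6 exec 'JMP 2'. After: A=2 B=4 C=0 D=2 ZF=0 PC=2
Step 13: PC=2 exec 'MUL A, 2'. After: A=4 B=4 C=0 D=2 ZF=0 PC=3
State after step 13 equals state after step 8: the program is in a cycle of length 5 and will never halt.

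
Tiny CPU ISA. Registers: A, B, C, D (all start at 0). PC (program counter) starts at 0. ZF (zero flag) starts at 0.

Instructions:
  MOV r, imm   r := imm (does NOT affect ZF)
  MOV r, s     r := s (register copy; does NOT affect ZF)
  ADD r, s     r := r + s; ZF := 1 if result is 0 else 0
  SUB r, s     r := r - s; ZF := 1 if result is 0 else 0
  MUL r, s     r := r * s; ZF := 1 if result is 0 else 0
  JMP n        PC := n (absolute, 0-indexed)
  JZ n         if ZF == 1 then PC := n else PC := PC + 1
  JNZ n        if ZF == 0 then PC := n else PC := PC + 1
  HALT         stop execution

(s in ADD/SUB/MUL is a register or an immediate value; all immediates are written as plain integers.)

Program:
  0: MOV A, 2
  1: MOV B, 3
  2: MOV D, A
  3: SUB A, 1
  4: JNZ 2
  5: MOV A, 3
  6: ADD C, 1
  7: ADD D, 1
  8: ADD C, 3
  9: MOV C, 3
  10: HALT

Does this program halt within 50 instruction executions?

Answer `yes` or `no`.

Answer: yes

Derivation:
Step 1: PC=0 exec 'MOV A, 2'. After: A=2 B=0 C=0 D=0 ZF=0 PC=1
Step 2: PC=1 exec 'MOV B, 3'. After: A=2 B=3 C=0 D=0 ZF=0 PC=2
Step 3: PC=2 exec 'MOV D, A'. After: A=2 B=3 C=0 D=2 ZF=0 PC=3
Step 4: PC=3 exec 'SUB A, 1'. After: A=1 B=3 C=0 D=2 ZF=0 PC=4
Step 5: PC=4 exec 'JNZ 2'. After: A=1 B=3 C=0 D=2 ZF=0 PC=2
Step 6: PC=2 exec 'MOV D, A'. After: A=1 B=3 C=0 D=1 ZF=0 PC=3
Step 7: PC=3 exec 'SUB A, 1'. After: A=0 B=3 C=0 D=1 ZF=1 PC=4
Step 8: PC=4 exec 'JNZ 2'. After: A=0 B=3 C=0 D=1 ZF=1 PC=5
Step 9: PC=5 exec 'MOV A, 3'. After: A=3 B=3 C=0 D=1 ZF=1 PC=6
Step 10: PC=6 exec 'ADD C, 1'. After: A=3 B=3 C=1 D=1 ZF=0 PC=7
Step 11: PC=7 exec 'ADD D, 1'. After: A=3 B=3 C=1 D=2 ZF=0 PC=8
Step 12: PC=8 exec 'ADD C, 3'. After: A=3 B=3 C=4 D=2 ZF=0 PC=9
Step 13: PC=9 exec 'MOV C, 3'. After: A=3 B=3 C=3 D=2 ZF=0 PC=10
Step 14: PC=10 exec 'HALT'. After: A=3 B=3 C=3 D=2 ZF=0 PC=10 HALTED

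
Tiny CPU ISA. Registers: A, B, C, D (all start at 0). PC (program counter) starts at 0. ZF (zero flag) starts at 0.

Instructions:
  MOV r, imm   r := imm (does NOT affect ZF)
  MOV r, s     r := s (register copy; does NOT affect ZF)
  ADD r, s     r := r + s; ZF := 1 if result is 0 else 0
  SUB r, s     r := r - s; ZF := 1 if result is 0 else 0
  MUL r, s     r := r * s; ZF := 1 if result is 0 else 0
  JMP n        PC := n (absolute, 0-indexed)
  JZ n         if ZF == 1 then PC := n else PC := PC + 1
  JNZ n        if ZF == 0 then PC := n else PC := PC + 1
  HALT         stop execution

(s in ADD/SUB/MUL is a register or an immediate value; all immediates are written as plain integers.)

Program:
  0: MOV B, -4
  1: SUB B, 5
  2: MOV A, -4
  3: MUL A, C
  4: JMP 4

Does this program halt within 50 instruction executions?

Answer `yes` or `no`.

Step 1: PC=0 exec 'MOV B, -4'. After: A=0 B=-4 C=0 D=0 ZF=0 PC=1
Step 2: PC=1 exec 'SUB B, 5'. After: A=0 B=-9 C=0 D=0 ZF=0 PC=2
Step 3: PC=2 exec 'MOV A, -4'. After: A=-4 B=-9 C=0 D=0 ZF=0 PC=3
Step 4: PC=3 exec 'MUL A, C'. After: A=0 B=-9 C=0 D=0 ZF=1 PC=4
Step 5: PC=4 exec 'JMP 4'. After: A=0 B=-9 C=0 D=0 ZF=1 PC=4
State after step 5 equals state after step 4: the program is in a cycle of length 1 and will never halt.

Answer: no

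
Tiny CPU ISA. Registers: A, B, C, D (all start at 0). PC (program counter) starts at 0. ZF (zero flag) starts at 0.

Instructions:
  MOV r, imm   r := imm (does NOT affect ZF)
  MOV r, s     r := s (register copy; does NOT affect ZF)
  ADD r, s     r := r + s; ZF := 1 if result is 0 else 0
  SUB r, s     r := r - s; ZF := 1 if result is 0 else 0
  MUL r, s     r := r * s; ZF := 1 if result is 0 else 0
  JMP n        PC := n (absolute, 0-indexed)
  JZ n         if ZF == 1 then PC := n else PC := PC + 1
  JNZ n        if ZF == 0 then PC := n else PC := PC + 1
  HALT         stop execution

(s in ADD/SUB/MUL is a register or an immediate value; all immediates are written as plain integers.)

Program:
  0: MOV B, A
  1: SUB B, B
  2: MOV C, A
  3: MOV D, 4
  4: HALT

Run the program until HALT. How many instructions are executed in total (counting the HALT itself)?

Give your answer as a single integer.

Answer: 5

Derivation:
Step 1: PC=0 exec 'MOV B, A'. After: A=0 B=0 C=0 D=0 ZF=0 PC=1
Step 2: PC=1 exec 'SUB B, B'. After: A=0 B=0 C=0 D=0 ZF=1 PC=2
Step 3: PC=2 exec 'MOV C, A'. After: A=0 B=0 C=0 D=0 ZF=1 PC=3
Step 4: PC=3 exec 'MOV D, 4'. After: A=0 B=0 C=0 D=4 ZF=1 PC=4
Step 5: PC=4 exec 'HALT'. After: A=0 B=0 C=0 D=4 ZF=1 PC=4 HALTED
Total instructions executed: 5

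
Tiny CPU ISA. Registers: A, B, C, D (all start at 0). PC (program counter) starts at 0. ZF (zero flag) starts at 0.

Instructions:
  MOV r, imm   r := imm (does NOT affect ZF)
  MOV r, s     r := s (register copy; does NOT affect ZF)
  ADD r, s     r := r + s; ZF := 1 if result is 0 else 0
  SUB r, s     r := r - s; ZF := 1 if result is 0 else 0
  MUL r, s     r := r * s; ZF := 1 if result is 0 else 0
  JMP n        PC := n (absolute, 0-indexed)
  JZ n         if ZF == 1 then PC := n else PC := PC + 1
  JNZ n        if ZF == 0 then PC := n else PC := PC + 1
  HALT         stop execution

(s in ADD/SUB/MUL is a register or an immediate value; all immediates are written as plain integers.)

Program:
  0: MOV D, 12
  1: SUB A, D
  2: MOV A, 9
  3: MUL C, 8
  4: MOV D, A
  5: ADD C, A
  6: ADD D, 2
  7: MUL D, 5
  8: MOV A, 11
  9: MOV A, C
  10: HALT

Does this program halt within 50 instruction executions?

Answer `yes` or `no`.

Step 1: PC=0 exec 'MOV D, 12'. After: A=0 B=0 C=0 D=12 ZF=0 PC=1
Step 2: PC=1 exec 'SUB A, D'. After: A=-12 B=0 C=0 D=12 ZF=0 PC=2
Step 3: PC=2 exec 'MOV A, 9'. After: A=9 B=0 C=0 D=12 ZF=0 PC=3
Step 4: PC=3 exec 'MUL C, 8'. After: A=9 B=0 C=0 D=12 ZF=1 PC=4
Step 5: PC=4 exec 'MOV D, A'. After: A=9 B=0 C=0 D=9 ZF=1 PC=5
Step 6: PC=5 exec 'ADD C, A'. After: A=9 B=0 C=9 D=9 ZF=0 PC=6
Step 7: PC=6 exec 'ADD D, 2'. After: A=9 B=0 C=9 D=11 ZF=0 PC=7
Step 8: PC=7 exec 'MUL D, 5'. After: A=9 B=0 C=9 D=55 ZF=0 PC=8
Step 9: PC=8 exec 'MOV A, 11'. After: A=11 B=0 C=9 D=55 ZF=0 PC=9
Step 10: PC=9 exec 'MOV A, C'. After: A=9 B=0 C=9 D=55 ZF=0 PC=10
Step 11: PC=10 exec 'HALT'. After: A=9 B=0 C=9 D=55 ZF=0 PC=10 HALTED

Answer: yes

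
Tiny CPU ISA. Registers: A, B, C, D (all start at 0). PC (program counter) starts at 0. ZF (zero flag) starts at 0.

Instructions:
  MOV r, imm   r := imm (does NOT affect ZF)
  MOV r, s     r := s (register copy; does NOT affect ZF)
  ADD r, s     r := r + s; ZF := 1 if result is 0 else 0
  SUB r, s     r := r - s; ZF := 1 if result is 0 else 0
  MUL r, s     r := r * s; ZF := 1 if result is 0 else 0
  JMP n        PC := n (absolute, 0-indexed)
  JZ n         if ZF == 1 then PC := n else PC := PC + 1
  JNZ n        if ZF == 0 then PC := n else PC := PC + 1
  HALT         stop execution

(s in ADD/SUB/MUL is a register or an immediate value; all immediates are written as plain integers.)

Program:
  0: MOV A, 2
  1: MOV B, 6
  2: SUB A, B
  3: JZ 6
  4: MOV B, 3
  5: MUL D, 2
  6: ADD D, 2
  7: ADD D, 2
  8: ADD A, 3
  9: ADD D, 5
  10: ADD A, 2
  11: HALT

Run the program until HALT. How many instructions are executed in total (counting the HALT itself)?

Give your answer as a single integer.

Answer: 12

Derivation:
Step 1: PC=0 exec 'MOV A, 2'. After: A=2 B=0 C=0 D=0 ZF=0 PC=1
Step 2: PC=1 exec 'MOV B, 6'. After: A=2 B=6 C=0 D=0 ZF=0 PC=2
Step 3: PC=2 exec 'SUB A, B'. After: A=-4 B=6 C=0 D=0 ZF=0 PC=3
Step 4: PC=3 exec 'JZ 6'. After: A=-4 B=6 C=0 D=0 ZF=0 PC=4
Step 5: PC=4 exec 'MOV B, 3'. After: A=-4 B=3 C=0 D=0 ZF=0 PC=5
Step 6: PC=5 exec 'MUL D, 2'. After: A=-4 B=3 C=0 D=0 ZF=1 PC=6
Step 7: PC=6 exec 'ADD D, 2'. After: A=-4 B=3 C=0 D=2 ZF=0 PC=7
Step 8: PC=7 exec 'ADD D, 2'. After: A=-4 B=3 C=0 D=4 ZF=0 PC=8
Step 9: PC=8 exec 'ADD A, 3'. After: A=-1 B=3 C=0 D=4 ZF=0 PC=9
Step 10: PC=9 exec 'ADD D, 5'. After: A=-1 B=3 C=0 D=9 ZF=0 PC=10
Step 11: PC=10 exec 'ADD A, 2'. After: A=1 B=3 C=0 D=9 ZF=0 PC=11
Step 12: PC=11 exec 'HALT'. After: A=1 B=3 C=0 D=9 ZF=0 PC=11 HALTED
Total instructions executed: 12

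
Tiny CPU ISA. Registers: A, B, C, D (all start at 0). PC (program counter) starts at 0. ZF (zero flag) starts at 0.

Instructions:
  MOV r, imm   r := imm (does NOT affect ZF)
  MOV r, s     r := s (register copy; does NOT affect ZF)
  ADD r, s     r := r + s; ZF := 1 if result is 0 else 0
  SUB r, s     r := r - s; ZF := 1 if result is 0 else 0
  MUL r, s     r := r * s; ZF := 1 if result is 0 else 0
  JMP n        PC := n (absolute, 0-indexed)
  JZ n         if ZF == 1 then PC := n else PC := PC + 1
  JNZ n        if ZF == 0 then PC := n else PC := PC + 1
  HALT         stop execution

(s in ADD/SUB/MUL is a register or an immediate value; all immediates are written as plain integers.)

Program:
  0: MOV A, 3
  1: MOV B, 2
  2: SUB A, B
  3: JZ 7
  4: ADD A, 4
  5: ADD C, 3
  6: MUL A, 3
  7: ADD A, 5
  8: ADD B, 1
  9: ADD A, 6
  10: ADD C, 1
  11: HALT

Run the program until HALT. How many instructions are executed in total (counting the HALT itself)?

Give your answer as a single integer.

Answer: 12

Derivation:
Step 1: PC=0 exec 'MOV A, 3'. After: A=3 B=0 C=0 D=0 ZF=0 PC=1
Step 2: PC=1 exec 'MOV B, 2'. After: A=3 B=2 C=0 D=0 ZF=0 PC=2
Step 3: PC=2 exec 'SUB A, B'. After: A=1 B=2 C=0 D=0 ZF=0 PC=3
Step 4: PC=3 exec 'JZ 7'. After: A=1 B=2 C=0 D=0 ZF=0 PC=4
Step 5: PC=4 exec 'ADD A, 4'. After: A=5 B=2 C=0 D=0 ZF=0 PC=5
Step 6: PC=5 exec 'ADD C, 3'. After: A=5 B=2 C=3 D=0 ZF=0 PC=6
Step 7: PC=6 exec 'MUL A, 3'. After: A=15 B=2 C=3 D=0 ZF=0 PC=7
Step 8: PC=7 exec 'ADD A, 5'. After: A=20 B=2 C=3 D=0 ZF=0 PC=8
Step 9: PC=8 exec 'ADD B, 1'. After: A=20 B=3 C=3 D=0 ZF=0 PC=9
Step 10: PC=9 exec 'ADD A, 6'. After: A=26 B=3 C=3 D=0 ZF=0 PC=10
Step 11: PC=10 exec 'ADD C, 1'. After: A=26 B=3 C=4 D=0 ZF=0 PC=11
Step 12: PC=11 exec 'HALT'. After: A=26 B=3 C=4 D=0 ZF=0 PC=11 HALTED
Total instructions executed: 12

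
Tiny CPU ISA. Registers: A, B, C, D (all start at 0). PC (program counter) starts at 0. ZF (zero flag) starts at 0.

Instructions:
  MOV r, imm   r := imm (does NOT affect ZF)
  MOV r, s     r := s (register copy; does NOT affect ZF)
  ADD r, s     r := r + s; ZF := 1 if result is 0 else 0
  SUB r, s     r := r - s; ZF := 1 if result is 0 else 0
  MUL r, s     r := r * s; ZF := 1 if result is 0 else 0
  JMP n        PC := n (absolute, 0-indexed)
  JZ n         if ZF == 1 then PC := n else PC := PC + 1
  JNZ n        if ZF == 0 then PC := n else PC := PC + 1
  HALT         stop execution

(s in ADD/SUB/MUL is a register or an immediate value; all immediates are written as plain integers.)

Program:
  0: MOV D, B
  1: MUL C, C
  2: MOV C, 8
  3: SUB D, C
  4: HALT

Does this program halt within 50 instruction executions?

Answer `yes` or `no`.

Step 1: PC=0 exec 'MOV D, B'. After: A=0 B=0 C=0 D=0 ZF=0 PC=1
Step 2: PC=1 exec 'MUL C, C'. After: A=0 B=0 C=0 D=0 ZF=1 PC=2
Step 3: PC=2 exec 'MOV C, 8'. After: A=0 B=0 C=8 D=0 ZF=1 PC=3
Step 4: PC=3 exec 'SUB D, C'. After: A=0 B=0 C=8 D=-8 ZF=0 PC=4
Step 5: PC=4 exec 'HALT'. After: A=0 B=0 C=8 D=-8 ZF=0 PC=4 HALTED

Answer: yes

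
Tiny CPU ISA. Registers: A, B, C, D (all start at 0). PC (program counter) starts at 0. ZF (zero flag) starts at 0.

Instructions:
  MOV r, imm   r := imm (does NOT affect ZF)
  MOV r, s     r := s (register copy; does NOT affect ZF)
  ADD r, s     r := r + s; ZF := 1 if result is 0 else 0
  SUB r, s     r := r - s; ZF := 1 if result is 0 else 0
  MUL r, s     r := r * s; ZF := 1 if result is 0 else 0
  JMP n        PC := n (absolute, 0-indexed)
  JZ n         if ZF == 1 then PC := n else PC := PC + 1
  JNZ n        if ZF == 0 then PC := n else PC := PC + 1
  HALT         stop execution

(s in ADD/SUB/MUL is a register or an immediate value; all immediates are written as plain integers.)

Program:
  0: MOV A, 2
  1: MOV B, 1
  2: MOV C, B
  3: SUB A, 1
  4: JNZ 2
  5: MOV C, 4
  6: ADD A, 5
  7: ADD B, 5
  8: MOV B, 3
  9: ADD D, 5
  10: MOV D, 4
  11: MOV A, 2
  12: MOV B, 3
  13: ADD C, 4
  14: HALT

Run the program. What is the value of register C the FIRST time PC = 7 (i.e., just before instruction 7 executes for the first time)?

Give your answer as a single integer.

Step 1: PC=0 exec 'MOV A, 2'. After: A=2 B=0 C=0 D=0 ZF=0 PC=1
Step 2: PC=1 exec 'MOV B, 1'. After: A=2 B=1 C=0 D=0 ZF=0 PC=2
Step 3: PC=2 exec 'MOV C, B'. After: A=2 B=1 C=1 D=0 ZF=0 PC=3
Step 4: PC=3 exec 'SUB A, 1'. After: A=1 B=1 C=1 D=0 ZF=0 PC=4
Step 5: PC=4 exec 'JNZ 2'. After: A=1 B=1 C=1 D=0 ZF=0 PC=2
Step 6: PC=2 exec 'MOV C, B'. After: A=1 B=1 C=1 D=0 ZF=0 PC=3
Step 7: PC=3 exec 'SUB A, 1'. After: A=0 B=1 C=1 D=0 ZF=1 PC=4
Step 8: PC=4 exec 'JNZ 2'. After: A=0 B=1 C=1 D=0 ZF=1 PC=5
Step 9: PC=5 exec 'MOV C, 4'. After: A=0 B=1 C=4 D=0 ZF=1 PC=6
Step 10: PC=6 exec 'ADD A, 5'. After: A=5 B=1 C=4 D=0 ZF=0 PC=7
First time PC=7: C=4

4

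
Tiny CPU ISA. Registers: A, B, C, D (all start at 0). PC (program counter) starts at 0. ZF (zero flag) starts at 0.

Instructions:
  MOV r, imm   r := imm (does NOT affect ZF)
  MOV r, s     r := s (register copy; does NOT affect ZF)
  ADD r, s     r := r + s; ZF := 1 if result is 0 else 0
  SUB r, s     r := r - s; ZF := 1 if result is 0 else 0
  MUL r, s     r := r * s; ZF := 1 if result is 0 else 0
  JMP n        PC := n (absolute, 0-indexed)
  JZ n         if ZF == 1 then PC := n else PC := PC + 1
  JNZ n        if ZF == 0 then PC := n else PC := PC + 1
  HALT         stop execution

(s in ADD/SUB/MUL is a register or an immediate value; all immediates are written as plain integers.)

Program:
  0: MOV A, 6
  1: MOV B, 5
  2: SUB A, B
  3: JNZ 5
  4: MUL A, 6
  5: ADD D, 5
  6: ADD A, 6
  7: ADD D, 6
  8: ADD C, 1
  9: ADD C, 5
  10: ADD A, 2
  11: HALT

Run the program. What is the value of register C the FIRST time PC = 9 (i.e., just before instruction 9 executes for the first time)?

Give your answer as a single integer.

Step 1: PC=0 exec 'MOV A, 6'. After: A=6 B=0 C=0 D=0 ZF=0 PC=1
Step 2: PC=1 exec 'MOV B, 5'. After: A=6 B=5 C=0 D=0 ZF=0 PC=2
Step 3: PC=2 exec 'SUB A, B'. After: A=1 B=5 C=0 D=0 ZF=0 PC=3
Step 4: PC=3 exec 'JNZ 5'. After: A=1 B=5 C=0 D=0 ZF=0 PC=5
Step 5: PC=5 exec 'ADD D, 5'. After: A=1 B=5 C=0 D=5 ZF=0 PC=6
Step 6: PC=6 exec 'ADD A, 6'. After: A=7 B=5 C=0 D=5 ZF=0 PC=7
Step 7: PC=7 exec 'ADD D, 6'. After: A=7 B=5 C=0 D=11 ZF=0 PC=8
Step 8: PC=8 exec 'ADD C, 1'. After: A=7 B=5 C=1 D=11 ZF=0 PC=9
First time PC=9: C=1

1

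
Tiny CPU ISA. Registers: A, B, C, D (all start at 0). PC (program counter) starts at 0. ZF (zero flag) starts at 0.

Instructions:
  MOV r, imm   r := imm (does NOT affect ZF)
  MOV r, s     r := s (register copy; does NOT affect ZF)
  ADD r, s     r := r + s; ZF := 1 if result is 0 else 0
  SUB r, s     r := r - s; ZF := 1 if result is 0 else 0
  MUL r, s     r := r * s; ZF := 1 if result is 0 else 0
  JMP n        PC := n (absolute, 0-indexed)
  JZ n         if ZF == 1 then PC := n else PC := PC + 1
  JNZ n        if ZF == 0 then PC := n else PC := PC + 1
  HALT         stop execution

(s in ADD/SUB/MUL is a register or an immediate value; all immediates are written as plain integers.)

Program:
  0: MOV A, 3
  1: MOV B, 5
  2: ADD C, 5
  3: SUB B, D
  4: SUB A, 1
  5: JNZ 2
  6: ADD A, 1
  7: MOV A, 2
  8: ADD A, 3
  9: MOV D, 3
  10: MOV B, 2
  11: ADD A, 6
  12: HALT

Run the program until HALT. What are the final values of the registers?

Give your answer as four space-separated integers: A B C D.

Step 1: PC=0 exec 'MOV A, 3'. After: A=3 B=0 C=0 D=0 ZF=0 PC=1
Step 2: PC=1 exec 'MOV B, 5'. After: A=3 B=5 C=0 D=0 ZF=0 PC=2
Step 3: PC=2 exec 'ADD C, 5'. After: A=3 B=5 C=5 D=0 ZF=0 PC=3
Step 4: PC=3 exec 'SUB B, D'. After: A=3 B=5 C=5 D=0 ZF=0 PC=4
Step 5: PC=4 exec 'SUB A, 1'. After: A=2 B=5 C=5 D=0 ZF=0 PC=5
Step 6: PC=5 exec 'JNZ 2'. After: A=2 B=5 C=5 D=0 ZF=0 PC=2
Step 7: PC=2 exec 'ADD C, 5'. After: A=2 B=5 C=10 D=0 ZF=0 PC=3
Step 8: PC=3 exec 'SUB B, D'. After: A=2 B=5 C=10 D=0 ZF=0 PC=4
Step 9: PC=4 exec 'SUB A, 1'. After: A=1 B=5 C=10 D=0 ZF=0 PC=5
Step 10: PC=5 exec 'JNZ 2'. After: A=1 B=5 C=10 D=0 ZF=0 PC=2
Step 11: PC=2 exec 'ADD C, 5'. After: A=1 B=5 C=15 D=0 ZF=0 PC=3
Step 12: PC=3 exec 'SUB B, D'. After: A=1 B=5 C=15 D=0 ZF=0 PC=4
Step 13: PC=4 exec 'SUB A, 1'. After: A=0 B=5 C=15 D=0 ZF=1 PC=5
Step 14: PC=5 exec 'JNZ 2'. After: A=0 B=5 C=15 D=0 ZF=1 PC=6
Step 15: PC=6 exec 'ADD A, 1'. After: A=1 B=5 C=15 D=0 ZF=0 PC=7
Step 16: PC=7 exec 'MOV A, 2'. After: A=2 B=5 C=15 D=0 ZF=0 PC=8
Step 17: PC=8 exec 'ADD A, 3'. After: A=5 B=5 C=15 D=0 ZF=0 PC=9
Step 18: PC=9 exec 'MOV D, 3'. After: A=5 B=5 C=15 D=3 ZF=0 PC=10
Step 19: PC=10 exec 'MOV B, 2'. After: A=5 B=2 C=15 D=3 ZF=0 PC=11
Step 20: PC=11 exec 'ADD A, 6'. After: A=11 B=2 C=15 D=3 ZF=0 PC=12
Step 21: PC=12 exec 'HALT'. After: A=11 B=2 C=15 D=3 ZF=0 PC=12 HALTED

Answer: 11 2 15 3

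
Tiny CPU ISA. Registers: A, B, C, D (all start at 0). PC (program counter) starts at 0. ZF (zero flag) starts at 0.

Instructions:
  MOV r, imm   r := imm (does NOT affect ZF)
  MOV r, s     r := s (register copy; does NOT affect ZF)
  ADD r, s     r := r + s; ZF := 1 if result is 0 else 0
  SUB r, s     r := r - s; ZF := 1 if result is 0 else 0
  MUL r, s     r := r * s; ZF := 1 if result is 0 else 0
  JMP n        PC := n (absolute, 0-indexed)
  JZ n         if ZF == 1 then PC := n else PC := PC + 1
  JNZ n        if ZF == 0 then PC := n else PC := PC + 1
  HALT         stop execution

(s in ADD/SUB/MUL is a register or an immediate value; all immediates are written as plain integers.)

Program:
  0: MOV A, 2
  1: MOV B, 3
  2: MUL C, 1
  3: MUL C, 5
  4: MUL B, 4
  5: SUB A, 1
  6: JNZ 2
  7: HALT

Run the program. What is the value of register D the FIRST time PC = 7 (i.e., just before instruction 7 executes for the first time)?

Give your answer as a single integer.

Step 1: PC=0 exec 'MOV A, 2'. After: A=2 B=0 C=0 D=0 ZF=0 PC=1
Step 2: PC=1 exec 'MOV B, 3'. After: A=2 B=3 C=0 D=0 ZF=0 PC=2
Step 3: PC=2 exec 'MUL C, 1'. After: A=2 B=3 C=0 D=0 ZF=1 PC=3
Step 4: PC=3 exec 'MUL C, 5'. After: A=2 B=3 C=0 D=0 ZF=1 PC=4
Step 5: PC=4 exec 'MUL B, 4'. After: A=2 B=12 C=0 D=0 ZF=0 PC=5
Step 6: PC=5 exec 'SUB A, 1'. After: A=1 B=12 C=0 D=0 ZF=0 PC=6
Step 7: PC=6 exec 'JNZ 2'. After: A=1 B=12 C=0 D=0 ZF=0 PC=2
Step 8: PC=2 exec 'MUL C, 1'. After: A=1 B=12 C=0 D=0 ZF=1 PC=3
Step 9: PC=3 exec 'MUL C, 5'. After: A=1 B=12 C=0 D=0 ZF=1 PC=4
Step 10: PC=4 exec 'MUL B, 4'. After: A=1 B=48 C=0 D=0 ZF=0 PC=5
Step 11: PC=5 exec 'SUB A, 1'. After: A=0 B=48 C=0 D=0 ZF=1 PC=6
Step 12: PC=6 exec 'JNZ 2'. After: A=0 B=48 C=0 D=0 ZF=1 PC=7
First time PC=7: D=0

0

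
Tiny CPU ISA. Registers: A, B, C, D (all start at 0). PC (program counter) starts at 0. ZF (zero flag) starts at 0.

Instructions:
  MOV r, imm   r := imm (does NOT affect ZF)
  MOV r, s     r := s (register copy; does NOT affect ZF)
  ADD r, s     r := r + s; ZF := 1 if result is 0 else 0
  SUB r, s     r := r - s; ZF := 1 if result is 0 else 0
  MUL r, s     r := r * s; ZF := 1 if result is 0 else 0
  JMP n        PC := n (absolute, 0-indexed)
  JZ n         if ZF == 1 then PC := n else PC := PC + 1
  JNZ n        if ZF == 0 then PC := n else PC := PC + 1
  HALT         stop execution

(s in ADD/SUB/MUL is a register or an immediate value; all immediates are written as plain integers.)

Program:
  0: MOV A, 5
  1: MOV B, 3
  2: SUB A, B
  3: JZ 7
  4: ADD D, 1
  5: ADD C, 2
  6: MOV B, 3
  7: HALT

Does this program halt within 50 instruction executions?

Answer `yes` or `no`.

Step 1: PC=0 exec 'MOV A, 5'. After: A=5 B=0 C=0 D=0 ZF=0 PC=1
Step 2: PC=1 exec 'MOV B, 3'. After: A=5 B=3 C=0 D=0 ZF=0 PC=2
Step 3: PC=2 exec 'SUB A, B'. After: A=2 B=3 C=0 D=0 ZF=0 PC=3
Step 4: PC=3 exec 'JZ 7'. After: A=2 B=3 C=0 D=0 ZF=0 PC=4
Step 5: PC=4 exec 'ADD D, 1'. After: A=2 B=3 C=0 D=1 ZF=0 PC=5
Step 6: PC=5 exec 'ADD C, 2'. After: A=2 B=3 C=2 D=1 ZF=0 PC=6
Step 7: PC=6 exec 'MOV B, 3'. After: A=2 B=3 C=2 D=1 ZF=0 PC=7
Step 8: PC=7 exec 'HALT'. After: A=2 B=3 C=2 D=1 ZF=0 PC=7 HALTED

Answer: yes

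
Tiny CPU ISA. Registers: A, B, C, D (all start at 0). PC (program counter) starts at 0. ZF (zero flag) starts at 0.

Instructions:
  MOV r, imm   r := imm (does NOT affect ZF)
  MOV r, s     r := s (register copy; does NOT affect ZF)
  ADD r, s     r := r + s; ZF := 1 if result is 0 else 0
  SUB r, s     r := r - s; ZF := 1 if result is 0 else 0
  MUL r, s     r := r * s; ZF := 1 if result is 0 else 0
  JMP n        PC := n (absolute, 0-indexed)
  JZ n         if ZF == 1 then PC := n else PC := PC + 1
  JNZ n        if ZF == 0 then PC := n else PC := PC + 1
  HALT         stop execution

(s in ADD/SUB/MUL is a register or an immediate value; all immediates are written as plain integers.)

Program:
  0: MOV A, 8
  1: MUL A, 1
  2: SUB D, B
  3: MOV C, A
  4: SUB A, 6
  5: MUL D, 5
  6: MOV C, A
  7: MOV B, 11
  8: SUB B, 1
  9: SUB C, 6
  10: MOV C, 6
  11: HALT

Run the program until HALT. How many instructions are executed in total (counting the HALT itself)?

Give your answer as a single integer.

Answer: 12

Derivation:
Step 1: PC=0 exec 'MOV A, 8'. After: A=8 B=0 C=0 D=0 ZF=0 PC=1
Step 2: PC=1 exec 'MUL A, 1'. After: A=8 B=0 C=0 D=0 ZF=0 PC=2
Step 3: PC=2 exec 'SUB D, B'. After: A=8 B=0 C=0 D=0 ZF=1 PC=3
Step 4: PC=3 exec 'MOV C, A'. After: A=8 B=0 C=8 D=0 ZF=1 PC=4
Step 5: PC=4 exec 'SUB A, 6'. After: A=2 B=0 C=8 D=0 ZF=0 PC=5
Step 6: PC=5 exec 'MUL D, 5'. After: A=2 B=0 C=8 D=0 ZF=1 PC=6
Step 7: PC=6 exec 'MOV C, A'. After: A=2 B=0 C=2 D=0 ZF=1 PC=7
Step 8: PC=7 exec 'MOV B, 11'. After: A=2 B=11 C=2 D=0 ZF=1 PC=8
Step 9: PC=8 exec 'SUB B, 1'. After: A=2 B=10 C=2 D=0 ZF=0 PC=9
Step 10: PC=9 exec 'SUB C, 6'. After: A=2 B=10 C=-4 D=0 ZF=0 PC=10
Step 11: PC=10 exec 'MOV C, 6'. After: A=2 B=10 C=6 D=0 ZF=0 PC=11
Step 12: PC=11 exec 'HALT'. After: A=2 B=10 C=6 D=0 ZF=0 PC=11 HALTED
Total instructions executed: 12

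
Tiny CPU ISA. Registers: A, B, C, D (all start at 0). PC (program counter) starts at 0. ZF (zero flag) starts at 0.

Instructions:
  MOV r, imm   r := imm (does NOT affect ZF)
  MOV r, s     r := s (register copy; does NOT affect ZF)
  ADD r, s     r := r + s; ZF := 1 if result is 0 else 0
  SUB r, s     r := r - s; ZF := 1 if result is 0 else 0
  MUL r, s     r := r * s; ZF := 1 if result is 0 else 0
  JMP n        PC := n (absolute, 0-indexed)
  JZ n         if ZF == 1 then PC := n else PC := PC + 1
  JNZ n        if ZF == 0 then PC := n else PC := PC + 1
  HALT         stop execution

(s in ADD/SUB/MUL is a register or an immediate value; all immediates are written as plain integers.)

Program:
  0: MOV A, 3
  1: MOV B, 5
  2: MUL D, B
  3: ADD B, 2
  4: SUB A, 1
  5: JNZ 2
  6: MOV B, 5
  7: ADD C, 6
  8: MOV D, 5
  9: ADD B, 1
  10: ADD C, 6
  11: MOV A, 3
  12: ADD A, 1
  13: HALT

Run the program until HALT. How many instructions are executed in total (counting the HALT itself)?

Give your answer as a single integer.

Answer: 22

Derivation:
Step 1: PC=0 exec 'MOV A, 3'. After: A=3 B=0 C=0 D=0 ZF=0 PC=1
Step 2: PC=1 exec 'MOV B, 5'. After: A=3 B=5 C=0 D=0 ZF=0 PC=2
Step 3: PC=2 exec 'MUL D, B'. After: A=3 B=5 C=0 D=0 ZF=1 PC=3
Step 4: PC=3 exec 'ADD B, 2'. After: A=3 B=7 C=0 D=0 ZF=0 PC=4
Step 5: PC=4 exec 'SUB A, 1'. After: A=2 B=7 C=0 D=0 ZF=0 PC=5
Step 6: PC=5 exec 'JNZ 2'. After: A=2 B=7 C=0 D=0 ZF=0 PC=2
Step 7: PC=2 exec 'MUL D, B'. After: A=2 B=7 C=0 D=0 ZF=1 PC=3
Step 8: PC=3 exec 'ADD B, 2'. After: A=2 B=9 C=0 D=0 ZF=0 PC=4
Step 9: PC=4 exec 'SUB A, 1'. After: A=1 B=9 C=0 D=0 ZF=0 PC=5
Step 10: PC=5 exec 'JNZ 2'. After: A=1 B=9 C=0 D=0 ZF=0 PC=2
Step 11: PC=2 exec 'MUL D, B'. After: A=1 B=9 C=0 D=0 ZF=1 PC=3
Step 12: PC=3 exec 'ADD B, 2'. After: A=1 B=11 C=0 D=0 ZF=0 PC=4
Step 13: PC=4 exec 'SUB A, 1'. After: A=0 B=11 C=0 D=0 ZF=1 PC=5
Step 14: PC=5 exec 'JNZ 2'. After: A=0 B=11 C=0 D=0 ZF=1 PC=6
Step 15: PC=6 exec 'MOV B, 5'. After: A=0 B=5 C=0 D=0 ZF=1 PC=7
Step 16: PC=7 exec 'ADD C, 6'. After: A=0 B=5 C=6 D=0 ZF=0 PC=8
Step 17: PC=8 exec 'MOV D, 5'. After: A=0 B=5 C=6 D=5 ZF=0 PC=9
Step 18: PC=9 exec 'ADD B, 1'. After: A=0 B=6 C=6 D=5 ZF=0 PC=10
Step 19: PC=10 exec 'ADD C, 6'. After: A=0 B=6 C=12 D=5 ZF=0 PC=11
Step 20: PC=11 exec 'MOV A, 3'. After: A=3 B=6 C=12 D=5 ZF=0 PC=12
Step 21: PC=12 exec 'ADD A, 1'. After: A=4 B=6 C=12 D=5 ZF=0 PC=13
Step 22: PC=13 exec 'HALT'. After: A=4 B=6 C=12 D=5 ZF=0 PC=13 HALTED
Total instructions executed: 22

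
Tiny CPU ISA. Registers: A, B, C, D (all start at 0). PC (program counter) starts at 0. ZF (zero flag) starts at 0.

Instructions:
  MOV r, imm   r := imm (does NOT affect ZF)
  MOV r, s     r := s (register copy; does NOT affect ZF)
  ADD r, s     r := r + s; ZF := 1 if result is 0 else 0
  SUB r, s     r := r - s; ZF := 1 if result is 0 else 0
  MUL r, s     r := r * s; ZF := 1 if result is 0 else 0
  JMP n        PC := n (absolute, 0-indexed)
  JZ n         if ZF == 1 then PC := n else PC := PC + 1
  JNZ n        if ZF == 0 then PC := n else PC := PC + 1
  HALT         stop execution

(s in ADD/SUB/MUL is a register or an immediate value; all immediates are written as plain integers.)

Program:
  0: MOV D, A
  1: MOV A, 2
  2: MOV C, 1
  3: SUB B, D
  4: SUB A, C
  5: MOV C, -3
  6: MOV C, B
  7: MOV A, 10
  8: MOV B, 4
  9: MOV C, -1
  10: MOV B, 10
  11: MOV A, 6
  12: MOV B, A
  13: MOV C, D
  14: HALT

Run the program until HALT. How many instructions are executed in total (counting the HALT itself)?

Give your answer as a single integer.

Step 1: PC=0 exec 'MOV D, A'. After: A=0 B=0 C=0 D=0 ZF=0 PC=1
Step 2: PC=1 exec 'MOV A, 2'. After: A=2 B=0 C=0 D=0 ZF=0 PC=2
Step 3: PC=2 exec 'MOV C, 1'. After: A=2 B=0 C=1 D=0 ZF=0 PC=3
Step 4: PC=3 exec 'SUB B, D'. After: A=2 B=0 C=1 D=0 ZF=1 PC=4
Step 5: PC=4 exec 'SUB A, C'. After: A=1 B=0 C=1 D=0 ZF=0 PC=5
Step 6: PC=5 exec 'MOV C, -3'. After: A=1 B=0 C=-3 D=0 ZF=0 PC=6
Step 7: PC=6 exec 'MOV C, B'. After: A=1 B=0 C=0 D=0 ZF=0 PC=7
Step 8: PC=7 exec 'MOV A, 10'. After: A=10 B=0 C=0 D=0 ZF=0 PC=8
Step 9: PC=8 exec 'MOV B, 4'. After: A=10 B=4 C=0 D=0 ZF=0 PC=9
Step 10: PC=9 exec 'MOV C, -1'. After: A=10 B=4 C=-1 D=0 ZF=0 PC=10
Step 11: PC=10 exec 'MOV B, 10'. After: A=10 B=10 C=-1 D=0 ZF=0 PC=11
Step 12: PC=11 exec 'MOV A, 6'. After: A=6 B=10 C=-1 D=0 ZF=0 PC=12
Step 13: PC=12 exec 'MOV B, A'. After: A=6 B=6 C=-1 D=0 ZF=0 PC=13
Step 14: PC=13 exec 'MOV C, D'. After: A=6 B=6 C=0 D=0 ZF=0 PC=14
Step 15: PC=14 exec 'HALT'. After: A=6 B=6 C=0 D=0 ZF=0 PC=14 HALTED
Total instructions executed: 15

Answer: 15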